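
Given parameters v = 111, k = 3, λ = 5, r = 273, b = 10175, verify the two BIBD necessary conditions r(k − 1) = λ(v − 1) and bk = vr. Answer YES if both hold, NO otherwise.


Condition (i): r(k − 1) = 273·2 = 546; λ(v − 1) = 5·110 = 550. Match? NO.
Condition (ii): bk = 10175·3 = 30525; vr = 111·273 = 30303. Match? NO.
Both conditions hold? NO.

NO


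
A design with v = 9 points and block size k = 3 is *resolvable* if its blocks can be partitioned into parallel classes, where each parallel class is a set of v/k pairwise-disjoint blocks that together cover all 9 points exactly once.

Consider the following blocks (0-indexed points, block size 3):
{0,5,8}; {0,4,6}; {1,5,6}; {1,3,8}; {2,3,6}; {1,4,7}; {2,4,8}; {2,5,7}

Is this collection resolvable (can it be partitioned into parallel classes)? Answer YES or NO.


v = 9, block size k = 3, number of blocks = 8.
For resolvability, blocks must partition into parallel classes of size v/k = 3.
Total blocks must therefore be a multiple of 3: 8 = 3·2 + 2 ⇒ not divisible ✗.
Resolvable? NO.

NO


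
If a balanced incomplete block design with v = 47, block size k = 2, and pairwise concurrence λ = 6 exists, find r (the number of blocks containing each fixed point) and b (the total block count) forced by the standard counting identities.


Any 2-(v, k, λ) BIBD satisfies two necessary conditions:
  (i)  Each point sits in r blocks, and counting incidences through any fixed point gives r(k − 1) = λ(v − 1), so r = λ(v − 1)/(k − 1).
  (ii) Total incidences bk = vr, so b = vr/k.
Step 1: r = λ(v − 1)/(k − 1) = 6·(47 − 1)/(2 − 1) = 6·46/1 = 276/1 = 276.
Step 2: b = vr/k = 47·276/2 = 12972/2 = 6486.
Check integrality: r = 276 ∈ Z ✓, b = 6486 ∈ Z ✓.
(These identities are necessary conditions: they determine r and b for any design with these parameters, but do not by themselves prove that one exists.)

r = 276, b = 6486.


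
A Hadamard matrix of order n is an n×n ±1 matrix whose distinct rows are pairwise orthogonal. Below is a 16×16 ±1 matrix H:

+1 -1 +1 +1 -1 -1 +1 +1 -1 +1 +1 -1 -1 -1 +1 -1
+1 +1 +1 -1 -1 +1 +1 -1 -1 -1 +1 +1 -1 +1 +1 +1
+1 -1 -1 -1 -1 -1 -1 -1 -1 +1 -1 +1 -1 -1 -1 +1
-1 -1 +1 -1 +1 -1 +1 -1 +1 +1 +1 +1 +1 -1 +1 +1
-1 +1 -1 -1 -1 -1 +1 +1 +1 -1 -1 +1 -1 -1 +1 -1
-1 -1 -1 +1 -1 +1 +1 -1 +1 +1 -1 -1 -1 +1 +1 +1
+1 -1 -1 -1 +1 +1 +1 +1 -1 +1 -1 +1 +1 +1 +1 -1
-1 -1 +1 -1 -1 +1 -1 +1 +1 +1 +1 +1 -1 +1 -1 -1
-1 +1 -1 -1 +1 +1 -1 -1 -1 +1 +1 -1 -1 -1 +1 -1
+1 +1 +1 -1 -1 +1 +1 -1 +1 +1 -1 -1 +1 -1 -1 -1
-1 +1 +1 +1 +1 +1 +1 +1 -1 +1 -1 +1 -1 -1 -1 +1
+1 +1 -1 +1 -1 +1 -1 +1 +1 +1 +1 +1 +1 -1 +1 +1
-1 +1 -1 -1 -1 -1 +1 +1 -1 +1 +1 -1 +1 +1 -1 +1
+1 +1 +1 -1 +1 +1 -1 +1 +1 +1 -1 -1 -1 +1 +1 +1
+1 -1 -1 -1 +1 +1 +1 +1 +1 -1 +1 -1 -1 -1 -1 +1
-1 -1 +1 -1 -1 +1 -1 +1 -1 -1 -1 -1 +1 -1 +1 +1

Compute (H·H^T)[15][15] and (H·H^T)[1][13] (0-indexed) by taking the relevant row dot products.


Row 1 of H: [1, 1, 1, -1, -1, 1, 1, -1, -1, -1, 1, 1, -1, 1, 1, 1].
Row 13 of H: [1, 1, 1, -1, 1, 1, -1, 1, 1, 1, -1, -1, -1, 1, 1, 1].
Row 15 of H: [-1, -1, 1, -1, -1, 1, -1, 1, -1, -1, -1, -1, 1, -1, 1, 1].
(H·H^T)[15][15] = Σ_j H[15][j]·H[15][j] = (-1)² + (-1)² + (1)² + (-1)² + (-1)² + (1)² + (-1)² + (1)² + (-1)² + (-1)² + (-1)² + (-1)² + (1)² + (-1)² + (1)² + (1)² = 1 + 1 + 1 + 1 + 1 + 1 + 1 + 1 + 1 + 1 + 1 + 1 + 1 + 1 + 1 + 1 = 16.
(H·H^T)[1][13] = Σ_j H[1][j]·H[13][j] = (1)·(1) + (1)·(1) + (1)·(1) + (-1)·(-1) + (-1)·(1) + (1)·(1) + (1)·(-1) + (-1)·(1) + (-1)·(1) + (-1)·(1) + (1)·(-1) + (1)·(-1) + (-1)·(-1) + (1)·(1) + (1)·(1) + (1)·(1) = 1 + 1 + 1 + 1 + -1 + 1 + -1 + -1 + -1 + -1 + -1 + -1 + 1 + 1 + 1 + 1 = 2.
Rows 1 and 13 are not orthogonal (dot product = 2 ≠ 0), so H is not a Hadamard matrix.

(15,15) entry = 16; (1,13) entry = 2.


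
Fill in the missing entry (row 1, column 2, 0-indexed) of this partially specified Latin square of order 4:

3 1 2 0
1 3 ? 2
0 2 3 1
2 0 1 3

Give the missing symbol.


Row 1 contains symbols [1, 2, 3] — missing [0].
Column 2 contains symbols [1, 2, 3] — missing [0].
The missing symbol must appear in both missing sets; intersection = [0].
Therefore the hidden value is 0.

Missing value = 0.


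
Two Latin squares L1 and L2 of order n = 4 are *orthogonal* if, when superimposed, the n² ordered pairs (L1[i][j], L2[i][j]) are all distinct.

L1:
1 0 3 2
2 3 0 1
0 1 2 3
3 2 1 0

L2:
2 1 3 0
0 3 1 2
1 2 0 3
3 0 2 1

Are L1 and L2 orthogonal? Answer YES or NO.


Form the n² = 16 superimposed pairs (L1[i][j], L2[i][j]), row by row (rows and columns indexed from 0):
row 0: (1,2) (0,1) (3,3) (2,0)
row 1: (2,0) (3,3) (0,1) (1,2)
row 2: (0,1) (1,2) (2,0) (3,3)
row 3: (3,3) (2,0) (1,2) (0,1)
Orthogonality requires all 16 pairs distinct.
But the pair (2,0) repeats: cell (0,3) has L1 = 2, L2 = 0, and cell (1,0) has L1 = 2, L2 = 0.
A repeated pair means some other pair never occurs (only 4 distinct pairs out of 16), so the squares are not orthogonal.
Conclusion: NO.

NO


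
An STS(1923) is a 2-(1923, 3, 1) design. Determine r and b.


An STS(v) is a 2-(v, 3, 1) BIBD: block size k = 3, λ = 1.
Replication: r(k − 1) = λ(v − 1) ⇒ r·2 = 1923 − 1 = 1922 ⇒ r = 961.
Block count: b = v(v − 1)/6 = 1923·1922/6 = 3696006/6 = 616001.

r = 961, b = 616001.


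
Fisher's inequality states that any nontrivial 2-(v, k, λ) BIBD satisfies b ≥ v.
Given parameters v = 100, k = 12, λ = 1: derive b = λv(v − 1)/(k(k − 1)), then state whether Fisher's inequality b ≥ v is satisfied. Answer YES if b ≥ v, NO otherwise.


b = λv(v − 1)/(k(k − 1)) = 1·100·99/(12·11) = 9900/132 = 75.
Compare with v = 100: b < v, so Fisher's inequality fails.

NO


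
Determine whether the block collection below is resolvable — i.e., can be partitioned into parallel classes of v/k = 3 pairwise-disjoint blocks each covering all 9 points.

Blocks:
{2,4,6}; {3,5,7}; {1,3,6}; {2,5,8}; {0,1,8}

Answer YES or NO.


v = 9, block size k = 3, number of blocks = 5.
For resolvability, blocks must partition into parallel classes of size v/k = 3.
Total blocks must therefore be a multiple of 3: 5 = 3·1 + 2 ⇒ not divisible ✗.
Resolvable? NO.

NO


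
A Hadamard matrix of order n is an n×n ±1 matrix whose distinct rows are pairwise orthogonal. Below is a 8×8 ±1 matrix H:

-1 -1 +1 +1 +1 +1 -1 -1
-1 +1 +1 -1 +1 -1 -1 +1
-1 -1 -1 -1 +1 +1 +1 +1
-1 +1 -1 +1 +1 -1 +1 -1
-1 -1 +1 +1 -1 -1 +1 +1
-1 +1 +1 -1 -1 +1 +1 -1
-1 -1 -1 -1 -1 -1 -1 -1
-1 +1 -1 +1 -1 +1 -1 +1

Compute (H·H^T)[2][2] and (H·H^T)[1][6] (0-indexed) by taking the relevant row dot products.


Row 1 of H: [-1, 1, 1, -1, 1, -1, -1, 1].
Row 2 of H: [-1, -1, -1, -1, 1, 1, 1, 1].
Row 6 of H: [-1, -1, -1, -1, -1, -1, -1, -1].
(H·H^T)[2][2] = Σ_j H[2][j]·H[2][j] = (-1)² + (-1)² + (-1)² + (-1)² + (1)² + (1)² + (1)² + (1)² = 1 + 1 + 1 + 1 + 1 + 1 + 1 + 1 = 8.
(H·H^T)[1][6] = Σ_j H[1][j]·H[6][j] = (-1)·(-1) + (1)·(-1) + (1)·(-1) + (-1)·(-1) + (1)·(-1) + (-1)·(-1) + (-1)·(-1) + (1)·(-1) = 1 + -1 + -1 + 1 + -1 + 1 + 1 + -1 = 0.
So rows 1 and 6 are orthogonal; the diagonal entry equals n = 8.

(2,2) entry = 8; (1,6) entry = 0.


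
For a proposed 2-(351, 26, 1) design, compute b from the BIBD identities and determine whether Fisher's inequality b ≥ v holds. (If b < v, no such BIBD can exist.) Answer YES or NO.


r = λ(v − 1)/(k − 1) = 1·350/25 = 14.
b = vr/k = 351·14/26 = 189.
Fisher's inequality: b ≥ v ⇔ 189 ≥ 351? NO.

NO


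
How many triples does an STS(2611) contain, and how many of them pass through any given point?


An STS(v) is a 2-(v, 3, 1) BIBD: block size k = 3, λ = 1.
Replication: r(k − 1) = λ(v − 1) ⇒ r·2 = 2611 − 1 = 2610 ⇒ r = 1305.
Block count: bk = vr ⇒ b·3 = 2611·1305 = 3407355 ⇒ b = 1135785.
(Check via b = v(v − 1)/6 = 2611·2610/6 = 6814710/6 = 1135785.)

r = 1305, b = 1135785.


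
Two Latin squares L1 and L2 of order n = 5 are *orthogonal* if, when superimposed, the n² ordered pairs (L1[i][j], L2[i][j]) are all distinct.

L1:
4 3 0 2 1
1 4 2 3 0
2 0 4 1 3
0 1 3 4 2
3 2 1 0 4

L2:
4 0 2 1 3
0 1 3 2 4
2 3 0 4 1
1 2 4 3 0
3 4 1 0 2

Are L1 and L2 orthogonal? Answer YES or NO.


Form the n² = 25 superimposed pairs (L1[i][j], L2[i][j]), row by row (rows and columns indexed from 0):
row 0: (4,4) (3,0) (0,2) (2,1) (1,3)
row 1: (1,0) (4,1) (2,3) (3,2) (0,4)
row 2: (2,2) (0,3) (4,0) (1,4) (3,1)
row 3: (0,1) (1,2) (3,4) (4,3) (2,0)
row 4: (3,3) (2,4) (1,1) (0,0) (4,2)
Orthogonality requires all 25 pairs distinct.
Check by first coordinate: for each symbol s of L1, list the L2 entries in the n cells where L1 = s; they must all differ.
  L1 = 0: L2 entries (in reading order) 2, 4, 3, 1, 0 — all 5 distinct ✓
  L1 = 1: L2 entries (in reading order) 3, 0, 4, 2, 1 — all 5 distinct ✓
  L1 = 2: L2 entries (in reading order) 1, 3, 2, 0, 4 — all 5 distinct ✓
  L1 = 3: L2 entries (in reading order) 0, 2, 1, 4, 3 — all 5 distinct ✓
  L1 = 4: L2 entries (in reading order) 4, 1, 0, 3, 2 — all 5 distinct ✓
Every symbol of L1 meets every symbol of L2 exactly once, so all 25 pairs are distinct (25 of 25).
Conclusion: YES.

YES


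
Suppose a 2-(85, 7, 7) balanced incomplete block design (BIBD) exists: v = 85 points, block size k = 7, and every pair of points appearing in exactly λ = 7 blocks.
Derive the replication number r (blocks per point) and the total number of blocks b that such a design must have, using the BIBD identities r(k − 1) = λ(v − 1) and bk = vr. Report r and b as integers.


Any 2-(v, k, λ) BIBD satisfies two necessary conditions:
  (i)  Each point sits in r blocks, and counting incidences through any fixed point gives r(k − 1) = λ(v − 1), so r = λ(v − 1)/(k − 1).
  (ii) Total incidences bk = vr, so b = vr/k.
Step 1: r = λ(v − 1)/(k − 1) = 7·(85 − 1)/(7 − 1) = 7·84/6 = 588/6 = 98.
Step 2: b = vr/k = 85·98/7 = 8330/7 = 1190.
Check integrality: r = 98 ∈ Z ✓, b = 1190 ∈ Z ✓.
(These identities are necessary conditions: they determine r and b for any design with these parameters, but do not by themselves prove that one exists.)

r = 98, b = 1190.


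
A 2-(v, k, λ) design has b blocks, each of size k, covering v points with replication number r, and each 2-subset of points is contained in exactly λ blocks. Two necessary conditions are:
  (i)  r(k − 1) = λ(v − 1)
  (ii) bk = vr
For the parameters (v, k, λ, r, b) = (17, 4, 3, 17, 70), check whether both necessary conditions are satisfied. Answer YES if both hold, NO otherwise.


Condition (i): r(k − 1) = 17·3 = 51; λ(v − 1) = 3·16 = 48. Match? NO.
Condition (ii): bk = 70·4 = 280; vr = 17·17 = 289. Match? NO.
Both conditions hold? NO.

NO


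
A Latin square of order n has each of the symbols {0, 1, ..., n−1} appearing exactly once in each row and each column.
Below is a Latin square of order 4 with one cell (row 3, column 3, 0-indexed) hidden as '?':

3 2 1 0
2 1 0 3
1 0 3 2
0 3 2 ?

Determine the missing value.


Row 3 contains symbols [0, 2, 3] — missing [1].
Column 3 contains symbols [0, 2, 3] — missing [1].
The missing symbol must appear in both missing sets; intersection = [1].
Therefore the hidden value is 1.

Missing value = 1.


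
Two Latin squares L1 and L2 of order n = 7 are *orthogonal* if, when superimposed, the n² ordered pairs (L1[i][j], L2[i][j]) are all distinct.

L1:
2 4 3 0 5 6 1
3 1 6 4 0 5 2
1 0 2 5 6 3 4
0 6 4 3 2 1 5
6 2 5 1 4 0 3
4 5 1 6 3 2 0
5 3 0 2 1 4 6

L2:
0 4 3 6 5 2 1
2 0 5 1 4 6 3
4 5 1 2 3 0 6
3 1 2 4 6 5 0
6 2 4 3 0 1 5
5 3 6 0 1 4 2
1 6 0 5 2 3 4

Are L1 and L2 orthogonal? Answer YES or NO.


Form the n² = 49 superimposed pairs (L1[i][j], L2[i][j]), row by row (rows and columns indexed from 0):
row 0: (2,0) (4,4) (3,3) (0,6) (5,5) (6,2) (1,1)
row 1: (3,2) (1,0) (6,5) (4,1) (0,4) (5,6) (2,3)
row 2: (1,4) (0,5) (2,1) (5,2) (6,3) (3,0) (4,6)
row 3: (0,3) (6,1) (4,2) (3,4) (2,6) (1,5) (5,0)
row 4: (6,6) (2,2) (5,4) (1,3) (4,0) (0,1) (3,5)
row 5: (4,5) (5,3) (1,6) (6,0) (3,1) (2,4) (0,2)
row 6: (5,1) (3,6) (0,0) (2,5) (1,2) (4,3) (6,4)
Orthogonality requires all 49 pairs distinct.
Check by first coordinate: for each symbol s of L1, list the L2 entries in the n cells where L1 = s; they must all differ.
  L1 = 0: L2 entries (in reading order) 6, 4, 5, 3, 1, 2, 0 — all 7 distinct ✓
  L1 = 1: L2 entries (in reading order) 1, 0, 4, 5, 3, 6, 2 — all 7 distinct ✓
  L1 = 2: L2 entries (in reading order) 0, 3, 1, 6, 2, 4, 5 — all 7 distinct ✓
  L1 = 3: L2 entries (in reading order) 3, 2, 0, 4, 5, 1, 6 — all 7 distinct ✓
  L1 = 4: L2 entries (in reading order) 4, 1, 6, 2, 0, 5, 3 — all 7 distinct ✓
  L1 = 5: L2 entries (in reading order) 5, 6, 2, 0, 4, 3, 1 — all 7 distinct ✓
  L1 = 6: L2 entries (in reading order) 2, 5, 3, 1, 6, 0, 4 — all 7 distinct ✓
Every symbol of L1 meets every symbol of L2 exactly once, so all 49 pairs are distinct (49 of 49).
Conclusion: YES.

YES


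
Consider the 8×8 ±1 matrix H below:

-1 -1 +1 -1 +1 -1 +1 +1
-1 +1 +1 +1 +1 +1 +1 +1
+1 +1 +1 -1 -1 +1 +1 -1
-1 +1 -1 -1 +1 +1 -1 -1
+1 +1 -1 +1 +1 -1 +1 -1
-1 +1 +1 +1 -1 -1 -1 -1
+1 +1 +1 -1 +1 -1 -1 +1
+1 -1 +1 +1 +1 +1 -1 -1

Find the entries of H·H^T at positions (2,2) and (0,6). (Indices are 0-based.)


Row 0 of H: [-1, -1, 1, -1, 1, -1, 1, 1].
Row 2 of H: [1, 1, 1, -1, -1, 1, 1, -1].
Row 6 of H: [1, 1, 1, -1, 1, -1, -1, 1].
(H·H^T)[2][2] = Σ_j H[2][j]·H[2][j] = (1)² + (1)² + (1)² + (-1)² + (-1)² + (1)² + (1)² + (-1)² = 1 + 1 + 1 + 1 + 1 + 1 + 1 + 1 = 8.
(H·H^T)[0][6] = Σ_j H[0][j]·H[6][j] = (-1)·(1) + (-1)·(1) + (1)·(1) + (-1)·(-1) + (1)·(1) + (-1)·(-1) + (1)·(-1) + (1)·(1) = -1 + -1 + 1 + 1 + 1 + 1 + -1 + 1 = 2.
Rows 0 and 6 are not orthogonal (dot product = 2 ≠ 0), so H is not a Hadamard matrix.

(2,2) entry = 8; (0,6) entry = 2.


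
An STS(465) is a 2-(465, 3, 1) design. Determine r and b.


An STS(v) is a 2-(v, 3, 1) BIBD: block size k = 3, λ = 1.
Replication: r(k − 1) = λ(v − 1) ⇒ r·2 = 465 − 1 = 464 ⇒ r = 232.
Block count: b = v(v − 1)/6 = 465·464/6 = 215760/6 = 35960.
(Check via bk = vr: 35960·3 = 107880 = 465·232 = 107880 ✓.)

r = 232, b = 35960.


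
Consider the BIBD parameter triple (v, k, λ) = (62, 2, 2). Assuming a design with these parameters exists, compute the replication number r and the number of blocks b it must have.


Any 2-(v, k, λ) BIBD satisfies two necessary conditions:
  (i)  Each point sits in r blocks, and counting incidences through any fixed point gives r(k − 1) = λ(v − 1), so r = λ(v − 1)/(k − 1).
  (ii) Total incidences bk = vr, so b = vr/k.
Step 1: r = λ(v − 1)/(k − 1) = 2·(62 − 1)/(2 − 1) = 2·61/1 = 122/1 = 122.
Step 2: b = vr/k = 62·122/2 = 7564/2 = 3782.
Check integrality: r = 122 ∈ Z ✓, b = 3782 ∈ Z ✓.
(These identities are necessary conditions: they determine r and b for any design with these parameters, but do not by themselves prove that one exists.)

r = 122, b = 3782.


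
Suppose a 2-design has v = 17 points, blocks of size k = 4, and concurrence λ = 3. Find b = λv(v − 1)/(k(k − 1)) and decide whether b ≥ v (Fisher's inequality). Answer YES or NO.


r = λ(v − 1)/(k − 1) = 3·16/3 = 16.
b = vr/k = 17·16/4 = 68.
Fisher's inequality: b ≥ v ⇔ 68 ≥ 17? YES.

YES


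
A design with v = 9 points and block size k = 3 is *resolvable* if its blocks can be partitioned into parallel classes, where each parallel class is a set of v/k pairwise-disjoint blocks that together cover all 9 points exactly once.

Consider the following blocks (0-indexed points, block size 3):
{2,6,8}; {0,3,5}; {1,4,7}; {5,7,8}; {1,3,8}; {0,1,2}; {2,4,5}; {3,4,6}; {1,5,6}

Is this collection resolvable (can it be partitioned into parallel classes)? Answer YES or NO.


v = 9, block size k = 3, number of blocks = 9.
For resolvability, blocks must partition into parallel classes of size v/k = 3.
Total blocks must therefore be a multiple of 3: 9 = 3·3 + 0 ⇒ divisible ✓.
Consider block {1,3,8}. The only other block(s) in the collection disjoint from it are {2,4,5} — just 1 block(s). Any parallel class containing {1,3,8} would need 2 other blocks each disjoint from it, so no parallel class of size 3 can contain {1,3,8}.
Since every block must belong to some parallel class in a resolution, the collection cannot be partitioned into parallel classes.
Resolvable? NO.

NO


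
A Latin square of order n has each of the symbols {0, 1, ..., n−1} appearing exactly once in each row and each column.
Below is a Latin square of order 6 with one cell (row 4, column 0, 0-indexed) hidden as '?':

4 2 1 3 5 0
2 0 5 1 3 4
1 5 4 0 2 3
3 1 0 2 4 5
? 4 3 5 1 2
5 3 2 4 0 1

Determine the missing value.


Row 4 contains symbols [1, 2, 3, 4, 5] — missing [0].
Column 0 contains symbols [1, 2, 3, 4, 5] — missing [0].
The missing symbol must appear in both missing sets; intersection = [0].
Therefore the hidden value is 0.

Missing value = 0.


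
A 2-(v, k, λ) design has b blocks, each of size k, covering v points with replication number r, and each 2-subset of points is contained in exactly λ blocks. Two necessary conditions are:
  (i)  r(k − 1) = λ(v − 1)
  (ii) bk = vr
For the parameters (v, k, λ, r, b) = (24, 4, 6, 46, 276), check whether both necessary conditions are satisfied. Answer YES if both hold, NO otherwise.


Condition (i): r(k − 1) = 46·3 = 138; λ(v − 1) = 6·23 = 138. Match? YES.
Condition (ii): bk = 276·4 = 1104; vr = 24·46 = 1104. Match? YES.
Both conditions hold? YES.

YES


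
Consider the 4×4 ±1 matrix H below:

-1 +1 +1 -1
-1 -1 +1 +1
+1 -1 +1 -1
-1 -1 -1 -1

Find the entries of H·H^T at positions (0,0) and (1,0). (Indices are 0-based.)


Row 0 of H: [-1, 1, 1, -1].
Row 1 of H: [-1, -1, 1, 1].
(H·H^T)[0][0] = Σ_j H[0][j]·H[0][j] = (-1)² + (1)² + (1)² + (-1)² = 1 + 1 + 1 + 1 = 4.
(H·H^T)[1][0] = Σ_j H[1][j]·H[0][j] = (-1)·(-1) + (-1)·(1) + (1)·(1) + (1)·(-1) = 1 + -1 + 1 + -1 = 0.
So rows 1 and 0 are orthogonal; the diagonal entry equals n = 4.

(0,0) entry = 4; (1,0) entry = 0.


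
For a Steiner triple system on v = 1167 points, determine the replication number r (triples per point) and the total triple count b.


An STS(v) is a 2-(v, 3, 1) BIBD: block size k = 3, λ = 1.
Replication: r(k − 1) = λ(v − 1) ⇒ r·2 = 1167 − 1 = 1166 ⇒ r = 583.
Block count: b = v(v − 1)/6 = 1167·1166/6 = 1360722/6 = 226787.
(Check via bk = vr: 226787·3 = 680361 = 1167·583 = 680361 ✓.)

r = 583, b = 226787.


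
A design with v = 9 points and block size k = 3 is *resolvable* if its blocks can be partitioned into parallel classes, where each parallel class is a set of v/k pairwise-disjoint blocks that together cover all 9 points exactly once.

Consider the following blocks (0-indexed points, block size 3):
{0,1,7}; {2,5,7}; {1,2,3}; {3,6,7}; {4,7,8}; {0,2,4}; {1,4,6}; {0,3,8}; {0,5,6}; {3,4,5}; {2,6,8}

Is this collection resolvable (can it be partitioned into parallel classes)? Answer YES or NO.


v = 9, block size k = 3, number of blocks = 11.
For resolvability, blocks must partition into parallel classes of size v/k = 3.
Total blocks must therefore be a multiple of 3: 11 = 3·3 + 2 ⇒ not divisible ✗.
Resolvable? NO.

NO


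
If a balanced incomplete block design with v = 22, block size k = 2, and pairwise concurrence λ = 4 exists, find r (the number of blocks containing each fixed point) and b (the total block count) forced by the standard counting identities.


Any 2-(v, k, λ) BIBD satisfies two necessary conditions:
  (i)  Each point sits in r blocks, and counting incidences through any fixed point gives r(k − 1) = λ(v − 1), so r = λ(v − 1)/(k − 1).
  (ii) Total incidences bk = vr, so b = vr/k.
Step 1: r = λ(v − 1)/(k − 1) = 4·(22 − 1)/(2 − 1) = 4·21/1 = 84/1 = 84.
Step 2: b = vr/k = 22·84/2 = 1848/2 = 924.
Check integrality: r = 84 ∈ Z ✓, b = 924 ∈ Z ✓.
(These identities are necessary conditions: they determine r and b for any design with these parameters, but do not by themselves prove that one exists.)

r = 84, b = 924.


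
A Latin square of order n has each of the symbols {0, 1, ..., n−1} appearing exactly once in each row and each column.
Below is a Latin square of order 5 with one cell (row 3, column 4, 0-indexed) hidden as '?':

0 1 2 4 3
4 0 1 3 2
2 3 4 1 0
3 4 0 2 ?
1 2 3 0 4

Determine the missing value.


Row 3 contains symbols [0, 2, 3, 4] — missing [1].
Column 4 contains symbols [0, 2, 3, 4] — missing [1].
The missing symbol must appear in both missing sets; intersection = [1].
Therefore the hidden value is 1.

Missing value = 1.


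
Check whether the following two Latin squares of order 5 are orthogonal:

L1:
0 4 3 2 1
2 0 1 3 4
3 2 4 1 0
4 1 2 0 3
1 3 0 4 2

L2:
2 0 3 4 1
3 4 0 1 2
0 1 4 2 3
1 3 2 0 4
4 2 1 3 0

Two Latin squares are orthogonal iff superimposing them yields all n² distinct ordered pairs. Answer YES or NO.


Form the n² = 25 superimposed pairs (L1[i][j], L2[i][j]), row by row (rows and columns indexed from 0):
row 0: (0,2) (4,0) (3,3) (2,4) (1,1)
row 1: (2,3) (0,4) (1,0) (3,1) (4,2)
row 2: (3,0) (2,1) (4,4) (1,2) (0,3)
row 3: (4,1) (1,3) (2,2) (0,0) (3,4)
row 4: (1,4) (3,2) (0,1) (4,3) (2,0)
Orthogonality requires all 25 pairs distinct.
Check by first coordinate: for each symbol s of L1, list the L2 entries in the n cells where L1 = s; they must all differ.
  L1 = 0: L2 entries (in reading order) 2, 4, 3, 0, 1 — all 5 distinct ✓
  L1 = 1: L2 entries (in reading order) 1, 0, 2, 3, 4 — all 5 distinct ✓
  L1 = 2: L2 entries (in reading order) 4, 3, 1, 2, 0 — all 5 distinct ✓
  L1 = 3: L2 entries (in reading order) 3, 1, 0, 4, 2 — all 5 distinct ✓
  L1 = 4: L2 entries (in reading order) 0, 2, 4, 1, 3 — all 5 distinct ✓
Every symbol of L1 meets every symbol of L2 exactly once, so all 25 pairs are distinct (25 of 25).
Conclusion: YES.

YES


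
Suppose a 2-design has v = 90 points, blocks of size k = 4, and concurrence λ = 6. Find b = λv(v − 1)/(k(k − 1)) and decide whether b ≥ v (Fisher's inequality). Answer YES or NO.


b = λv(v − 1)/(k(k − 1)) = 6·90·89/(4·3) = 48060/12 = 4005.
Compare with v = 90: b ≥ v, so Fisher's inequality holds.

YES


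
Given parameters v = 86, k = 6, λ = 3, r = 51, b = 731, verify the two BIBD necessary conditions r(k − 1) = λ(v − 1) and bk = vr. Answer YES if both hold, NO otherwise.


Condition (i): r(k − 1) = 51·5 = 255; λ(v − 1) = 3·85 = 255. Match? YES.
Condition (ii): bk = 731·6 = 4386; vr = 86·51 = 4386. Match? YES.
Both conditions hold? YES.

YES


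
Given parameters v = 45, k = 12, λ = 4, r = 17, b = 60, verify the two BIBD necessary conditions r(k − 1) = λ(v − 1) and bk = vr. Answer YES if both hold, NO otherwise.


Condition (i): r(k − 1) = 17·11 = 187; λ(v − 1) = 4·44 = 176. Match? NO.
Condition (ii): bk = 60·12 = 720; vr = 45·17 = 765. Match? NO.
Both conditions hold? NO.

NO


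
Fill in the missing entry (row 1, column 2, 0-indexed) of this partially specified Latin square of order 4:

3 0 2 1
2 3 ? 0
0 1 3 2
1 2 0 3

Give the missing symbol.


Row 1 contains symbols [0, 2, 3] — missing [1].
Column 2 contains symbols [0, 2, 3] — missing [1].
The missing symbol must appear in both missing sets; intersection = [1].
Therefore the hidden value is 1.

Missing value = 1.


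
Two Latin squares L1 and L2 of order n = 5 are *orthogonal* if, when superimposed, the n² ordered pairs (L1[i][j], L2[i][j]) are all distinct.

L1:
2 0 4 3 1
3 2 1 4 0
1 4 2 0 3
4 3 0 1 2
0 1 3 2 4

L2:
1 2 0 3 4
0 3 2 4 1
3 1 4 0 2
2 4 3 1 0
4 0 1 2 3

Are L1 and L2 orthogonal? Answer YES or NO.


Form the n² = 25 superimposed pairs (L1[i][j], L2[i][j]), row by row (rows and columns indexed from 0):
row 0: (2,1) (0,2) (4,0) (3,3) (1,4)
row 1: (3,0) (2,3) (1,2) (4,4) (0,1)
row 2: (1,3) (4,1) (2,4) (0,0) (3,2)
row 3: (4,2) (3,4) (0,3) (1,1) (2,0)
row 4: (0,4) (1,0) (3,1) (2,2) (4,3)
Orthogonality requires all 25 pairs distinct.
Check by first coordinate: for each symbol s of L1, list the L2 entries in the n cells where L1 = s; they must all differ.
  L1 = 0: L2 entries (in reading order) 2, 1, 0, 3, 4 — all 5 distinct ✓
  L1 = 1: L2 entries (in reading order) 4, 2, 3, 1, 0 — all 5 distinct ✓
  L1 = 2: L2 entries (in reading order) 1, 3, 4, 0, 2 — all 5 distinct ✓
  L1 = 3: L2 entries (in reading order) 3, 0, 2, 4, 1 — all 5 distinct ✓
  L1 = 4: L2 entries (in reading order) 0, 4, 1, 2, 3 — all 5 distinct ✓
Every symbol of L1 meets every symbol of L2 exactly once, so all 25 pairs are distinct (25 of 25).
Conclusion: YES.

YES


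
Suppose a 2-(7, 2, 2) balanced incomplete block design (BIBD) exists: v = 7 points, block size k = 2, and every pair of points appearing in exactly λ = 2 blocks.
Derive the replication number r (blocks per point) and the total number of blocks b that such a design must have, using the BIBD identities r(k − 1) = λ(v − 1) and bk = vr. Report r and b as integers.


Any 2-(v, k, λ) BIBD satisfies two necessary conditions:
  (i)  Each point sits in r blocks, and counting incidences through any fixed point gives r(k − 1) = λ(v − 1), so r = λ(v − 1)/(k − 1).
  (ii) Total incidences bk = vr, so b = vr/k.
Step 1: r = λ(v − 1)/(k − 1) = 2·(7 − 1)/(2 − 1) = 2·6/1 = 12/1 = 12.
Step 2: b = vr/k = 7·12/2 = 84/2 = 42.
Check integrality: r = 12 ∈ Z ✓, b = 42 ∈ Z ✓.
(These identities are necessary conditions: they determine r and b for any design with these parameters, but do not by themselves prove that one exists.)

r = 12, b = 42.


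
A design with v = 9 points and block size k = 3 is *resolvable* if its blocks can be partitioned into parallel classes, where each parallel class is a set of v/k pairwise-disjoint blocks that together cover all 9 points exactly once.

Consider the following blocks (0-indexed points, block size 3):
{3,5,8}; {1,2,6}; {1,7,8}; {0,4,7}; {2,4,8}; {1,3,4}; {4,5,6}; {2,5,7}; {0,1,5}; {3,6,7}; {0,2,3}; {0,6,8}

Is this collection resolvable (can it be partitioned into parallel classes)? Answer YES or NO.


v = 9, block size k = 3, number of blocks = 12.
For resolvability, blocks must partition into parallel classes of size v/k = 3.
Total blocks must therefore be a multiple of 3: 12 = 3·4 + 0 ⇒ divisible ✓.
Greedy packing gives 4 candidate class(es). Each should be a full parallel class (size 3, covers all 9 points).
  Class 1 (3 blocks): {3,5,8}; {1,2,6}; {0,4,7}. Points covered: [0, 1, 2, 3, 4, 5, 6, 7, 8].
  Class 2 (3 blocks): {1,7,8}; {4,5,6}; {0,2,3}. Points covered: [0, 1, 2, 3, 4, 5, 6, 7, 8].
  Class 3 (3 blocks): {2,4,8}; {0,1,5}; {3,6,7}. Points covered: [0, 1, 2, 3, 4, 5, 6, 7, 8].
  Class 4 (3 blocks): {1,3,4}; {2,5,7}; {0,6,8}. Points covered: [0, 1, 2, 3, 4, 5, 6, 7, 8].
All classes full (size 3)? YES. All classes cover every point? YES.
Resolvable? YES.

YES


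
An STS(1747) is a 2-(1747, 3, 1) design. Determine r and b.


An STS(v) is a 2-(v, 3, 1) BIBD: block size k = 3, λ = 1.
Replication: r(k − 1) = λ(v − 1) ⇒ r·2 = 1747 − 1 = 1746 ⇒ r = 873.
Block count: bk = vr ⇒ b·3 = 1747·873 = 1525131 ⇒ b = 508377.

r = 873, b = 508377.


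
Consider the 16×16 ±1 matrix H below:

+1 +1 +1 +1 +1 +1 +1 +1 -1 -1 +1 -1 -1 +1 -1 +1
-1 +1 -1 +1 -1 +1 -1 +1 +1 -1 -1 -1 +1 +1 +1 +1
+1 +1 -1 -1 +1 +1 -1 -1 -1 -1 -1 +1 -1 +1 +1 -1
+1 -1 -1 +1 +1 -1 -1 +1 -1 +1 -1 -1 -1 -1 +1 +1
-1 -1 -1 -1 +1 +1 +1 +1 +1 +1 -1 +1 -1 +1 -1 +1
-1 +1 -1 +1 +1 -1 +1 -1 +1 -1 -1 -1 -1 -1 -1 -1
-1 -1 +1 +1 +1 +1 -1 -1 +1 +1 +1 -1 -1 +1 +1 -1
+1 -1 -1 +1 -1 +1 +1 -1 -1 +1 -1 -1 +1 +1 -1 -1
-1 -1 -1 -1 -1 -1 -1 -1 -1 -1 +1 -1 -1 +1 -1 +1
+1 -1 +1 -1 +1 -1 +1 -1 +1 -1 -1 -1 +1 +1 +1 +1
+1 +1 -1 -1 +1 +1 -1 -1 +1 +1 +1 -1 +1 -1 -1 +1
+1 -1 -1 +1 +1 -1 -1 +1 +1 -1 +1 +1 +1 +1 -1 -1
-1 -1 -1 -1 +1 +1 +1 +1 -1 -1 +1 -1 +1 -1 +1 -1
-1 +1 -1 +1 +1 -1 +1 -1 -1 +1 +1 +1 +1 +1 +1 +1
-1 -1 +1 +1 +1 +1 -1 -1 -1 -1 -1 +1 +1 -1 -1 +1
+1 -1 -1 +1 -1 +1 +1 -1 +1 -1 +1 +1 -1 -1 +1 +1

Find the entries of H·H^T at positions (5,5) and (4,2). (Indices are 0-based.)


Row 2 of H: [1, 1, -1, -1, 1, 1, -1, -1, -1, -1, -1, 1, -1, 1, 1, -1].
Row 4 of H: [-1, -1, -1, -1, 1, 1, 1, 1, 1, 1, -1, 1, -1, 1, -1, 1].
Row 5 of H: [-1, 1, -1, 1, 1, -1, 1, -1, 1, -1, -1, -1, -1, -1, -1, -1].
(H·H^T)[5][5] = Σ_j H[5][j]·H[5][j] = (-1)² + (1)² + (-1)² + (1)² + (1)² + (-1)² + (1)² + (-1)² + (1)² + (-1)² + (-1)² + (-1)² + (-1)² + (-1)² + (-1)² + (-1)² = 1 + 1 + 1 + 1 + 1 + 1 + 1 + 1 + 1 + 1 + 1 + 1 + 1 + 1 + 1 + 1 = 16.
(H·H^T)[4][2] = Σ_j H[4][j]·H[2][j] = (-1)·(1) + (-1)·(1) + (-1)·(-1) + (-1)·(-1) + (1)·(1) + (1)·(1) + (1)·(-1) + (1)·(-1) + (1)·(-1) + (1)·(-1) + (-1)·(-1) + (1)·(1) + (-1)·(-1) + (1)·(1) + (-1)·(1) + (1)·(-1) = -1 + -1 + 1 + 1 + 1 + 1 + -1 + -1 + -1 + -1 + 1 + 1 + 1 + 1 + -1 + -1 = 0.
So rows 4 and 2 are orthogonal; the diagonal entry equals n = 16.

(5,5) entry = 16; (4,2) entry = 0.


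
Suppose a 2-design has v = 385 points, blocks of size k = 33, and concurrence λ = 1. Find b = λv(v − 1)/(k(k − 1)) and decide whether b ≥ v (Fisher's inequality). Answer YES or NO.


b = λv(v − 1)/(k(k − 1)) = 1·385·384/(33·32) = 147840/1056 = 140.
Compare with v = 385: b < v, so Fisher's inequality fails.

NO


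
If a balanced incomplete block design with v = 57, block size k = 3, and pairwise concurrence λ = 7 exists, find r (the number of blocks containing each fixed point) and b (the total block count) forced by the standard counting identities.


Any 2-(v, k, λ) BIBD satisfies two necessary conditions:
  (i)  Each point sits in r blocks, and counting incidences through any fixed point gives r(k − 1) = λ(v − 1), so r = λ(v − 1)/(k − 1).
  (ii) Total incidences bk = vr, so b = vr/k.
Step 1: r = λ(v − 1)/(k − 1) = 7·(57 − 1)/(3 − 1) = 7·56/2 = 392/2 = 196.
Step 2: b = vr/k = 57·196/3 = 11172/3 = 3724.
Check integrality: r = 196 ∈ Z ✓, b = 3724 ∈ Z ✓.
(These identities are necessary conditions: they determine r and b for any design with these parameters, but do not by themselves prove that one exists.)

r = 196, b = 3724.


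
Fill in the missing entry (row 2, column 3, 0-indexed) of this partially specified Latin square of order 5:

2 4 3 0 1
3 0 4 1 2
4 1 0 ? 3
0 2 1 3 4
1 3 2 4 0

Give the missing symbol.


Row 2 contains symbols [0, 1, 3, 4] — missing [2].
Column 3 contains symbols [0, 1, 3, 4] — missing [2].
The missing symbol must appear in both missing sets; intersection = [2].
Therefore the hidden value is 2.

Missing value = 2.


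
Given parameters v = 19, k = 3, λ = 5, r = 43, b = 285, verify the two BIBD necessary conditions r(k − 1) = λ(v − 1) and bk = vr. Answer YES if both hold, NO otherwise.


Condition (i): r(k − 1) = 43·2 = 86; λ(v − 1) = 5·18 = 90. Match? NO.
Condition (ii): bk = 285·3 = 855; vr = 19·43 = 817. Match? NO.
Both conditions hold? NO.

NO


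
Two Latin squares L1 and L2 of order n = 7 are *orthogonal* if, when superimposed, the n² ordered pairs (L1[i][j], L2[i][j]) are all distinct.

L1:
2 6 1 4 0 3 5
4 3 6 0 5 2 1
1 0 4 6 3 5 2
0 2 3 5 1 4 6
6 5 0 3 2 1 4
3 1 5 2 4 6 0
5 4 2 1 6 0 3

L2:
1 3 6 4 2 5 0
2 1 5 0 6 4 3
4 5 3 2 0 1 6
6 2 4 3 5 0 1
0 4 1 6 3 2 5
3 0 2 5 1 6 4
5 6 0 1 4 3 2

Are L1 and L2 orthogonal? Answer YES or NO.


Form the n² = 49 superimposed pairs (L1[i][j], L2[i][j]), row by row (rows and columns indexed from 0):
row 0: (2,1) (6,3) (1,6) (4,4) (0,2) (3,5) (5,0)
row 1: (4,2) (3,1) (6,5) (0,0) (5,6) (2,4) (1,3)
row 2: (1,4) (0,5) (4,3) (6,2) (3,0) (5,1) (2,6)
row 3: (0,6) (2,2) (3,4) (5,3) (1,5) (4,0) (6,1)
row 4: (6,0) (5,4) (0,1) (3,6) (2,3) (1,2) (4,5)
row 5: (3,3) (1,0) (5,2) (2,5) (4,1) (6,6) (0,4)
row 6: (5,5) (4,6) (2,0) (1,1) (6,4) (0,3) (3,2)
Orthogonality requires all 49 pairs distinct.
Check by first coordinate: for each symbol s of L1, list the L2 entries in the n cells where L1 = s; they must all differ.
  L1 = 0: L2 entries (in reading order) 2, 0, 5, 6, 1, 4, 3 — all 7 distinct ✓
  L1 = 1: L2 entries (in reading order) 6, 3, 4, 5, 2, 0, 1 — all 7 distinct ✓
  L1 = 2: L2 entries (in reading order) 1, 4, 6, 2, 3, 5, 0 — all 7 distinct ✓
  L1 = 3: L2 entries (in reading order) 5, 1, 0, 4, 6, 3, 2 — all 7 distinct ✓
  L1 = 4: L2 entries (in reading order) 4, 2, 3, 0, 5, 1, 6 — all 7 distinct ✓
  L1 = 5: L2 entries (in reading order) 0, 6, 1, 3, 4, 2, 5 — all 7 distinct ✓
  L1 = 6: L2 entries (in reading order) 3, 5, 2, 1, 0, 6, 4 — all 7 distinct ✓
Every symbol of L1 meets every symbol of L2 exactly once, so all 49 pairs are distinct (49 of 49).
Conclusion: YES.

YES


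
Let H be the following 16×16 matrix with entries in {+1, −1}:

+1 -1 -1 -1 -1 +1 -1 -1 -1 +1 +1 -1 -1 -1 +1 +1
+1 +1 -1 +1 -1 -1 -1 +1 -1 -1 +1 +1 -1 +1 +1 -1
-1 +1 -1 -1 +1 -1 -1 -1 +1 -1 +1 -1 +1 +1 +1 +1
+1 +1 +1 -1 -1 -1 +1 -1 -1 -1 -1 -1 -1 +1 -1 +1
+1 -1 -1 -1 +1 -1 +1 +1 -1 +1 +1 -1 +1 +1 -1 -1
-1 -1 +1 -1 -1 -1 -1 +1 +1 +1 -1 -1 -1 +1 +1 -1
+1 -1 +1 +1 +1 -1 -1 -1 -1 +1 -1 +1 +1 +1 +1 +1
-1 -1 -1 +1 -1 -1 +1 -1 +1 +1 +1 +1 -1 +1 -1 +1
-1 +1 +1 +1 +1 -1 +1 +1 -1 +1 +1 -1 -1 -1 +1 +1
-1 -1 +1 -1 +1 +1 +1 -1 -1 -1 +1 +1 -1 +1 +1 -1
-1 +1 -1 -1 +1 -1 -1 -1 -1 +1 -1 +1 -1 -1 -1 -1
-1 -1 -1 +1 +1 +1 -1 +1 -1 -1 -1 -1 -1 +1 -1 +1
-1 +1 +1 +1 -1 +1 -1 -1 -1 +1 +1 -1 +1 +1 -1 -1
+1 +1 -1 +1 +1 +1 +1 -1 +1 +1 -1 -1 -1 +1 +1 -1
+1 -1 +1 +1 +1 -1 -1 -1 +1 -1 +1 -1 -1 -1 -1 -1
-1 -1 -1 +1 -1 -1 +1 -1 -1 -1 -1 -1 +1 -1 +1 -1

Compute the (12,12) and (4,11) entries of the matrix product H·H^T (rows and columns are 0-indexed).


Row 4 of H: [1, -1, -1, -1, 1, -1, 1, 1, -1, 1, 1, -1, 1, 1, -1, -1].
Row 11 of H: [-1, -1, -1, 1, 1, 1, -1, 1, -1, -1, -1, -1, -1, 1, -1, 1].
Row 12 of H: [-1, 1, 1, 1, -1, 1, -1, -1, -1, 1, 1, -1, 1, 1, -1, -1].
(H·H^T)[12][12] = Σ_j H[12][j]·H[12][j] = (-1)² + (1)² + (1)² + (1)² + (-1)² + (1)² + (-1)² + (-1)² + (-1)² + (1)² + (1)² + (-1)² + (1)² + (1)² + (-1)² + (-1)² = 1 + 1 + 1 + 1 + 1 + 1 + 1 + 1 + 1 + 1 + 1 + 1 + 1 + 1 + 1 + 1 = 16.
(H·H^T)[4][11] = Σ_j H[4][j]·H[11][j] = (1)·(-1) + (-1)·(-1) + (-1)·(-1) + (-1)·(1) + (1)·(1) + (-1)·(1) + (1)·(-1) + (1)·(1) + (-1)·(-1) + (1)·(-1) + (1)·(-1) + (-1)·(-1) + (1)·(-1) + (1)·(1) + (-1)·(-1) + (-1)·(1) = -1 + 1 + 1 + -1 + 1 + -1 + -1 + 1 + 1 + -1 + -1 + 1 + -1 + 1 + 1 + -1 = 0.
So rows 4 and 11 are orthogonal; the diagonal entry equals n = 16.

(12,12) entry = 16; (4,11) entry = 0.


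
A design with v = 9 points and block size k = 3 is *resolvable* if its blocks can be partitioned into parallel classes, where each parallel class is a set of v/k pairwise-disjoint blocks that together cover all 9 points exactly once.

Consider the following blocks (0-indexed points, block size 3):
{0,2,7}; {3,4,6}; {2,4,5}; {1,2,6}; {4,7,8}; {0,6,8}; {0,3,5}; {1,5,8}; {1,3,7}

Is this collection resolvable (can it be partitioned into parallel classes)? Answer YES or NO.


v = 9, block size k = 3, number of blocks = 9.
For resolvability, blocks must partition into parallel classes of size v/k = 3.
Total blocks must therefore be a multiple of 3: 9 = 3·3 + 0 ⇒ divisible ✓.
Greedy packing gives 3 candidate class(es). Each should be a full parallel class (size 3, covers all 9 points).
  Class 1 (3 blocks): {0,2,7}; {3,4,6}; {1,5,8}. Points covered: [0, 1, 2, 3, 4, 5, 6, 7, 8].
  Class 2 (3 blocks): {2,4,5}; {0,6,8}; {1,3,7}. Points covered: [0, 1, 2, 3, 4, 5, 6, 7, 8].
  Class 3 (3 blocks): {1,2,6}; {4,7,8}; {0,3,5}. Points covered: [0, 1, 2, 3, 4, 5, 6, 7, 8].
All classes full (size 3)? YES. All classes cover every point? YES.
Resolvable? YES.

YES


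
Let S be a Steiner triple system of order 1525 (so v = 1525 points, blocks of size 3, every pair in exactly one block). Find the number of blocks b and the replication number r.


An STS(v) is a 2-(v, 3, 1) BIBD: block size k = 3, λ = 1.
Replication: r(k − 1) = λ(v − 1) ⇒ r·2 = 1525 − 1 = 1524 ⇒ r = 762.
Block count: b = v(v − 1)/6 = 1525·1524/6 = 2324100/6 = 387350.

r = 762, b = 387350.


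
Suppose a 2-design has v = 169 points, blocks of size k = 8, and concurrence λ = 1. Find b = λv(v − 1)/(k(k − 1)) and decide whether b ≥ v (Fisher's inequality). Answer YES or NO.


b = λv(v − 1)/(k(k − 1)) = 1·169·168/(8·7) = 28392/56 = 507.
Compare with v = 169: b ≥ v, so Fisher's inequality holds.

YES


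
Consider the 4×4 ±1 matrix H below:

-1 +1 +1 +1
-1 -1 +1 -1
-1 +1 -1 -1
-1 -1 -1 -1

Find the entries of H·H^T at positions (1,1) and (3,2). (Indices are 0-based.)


Row 1 of H: [-1, -1, 1, -1].
Row 2 of H: [-1, 1, -1, -1].
Row 3 of H: [-1, -1, -1, -1].
(H·H^T)[1][1] = Σ_j H[1][j]·H[1][j] = (-1)² + (-1)² + (1)² + (-1)² = 1 + 1 + 1 + 1 = 4.
(H·H^T)[3][2] = Σ_j H[3][j]·H[2][j] = (-1)·(-1) + (-1)·(1) + (-1)·(-1) + (-1)·(-1) = 1 + -1 + 1 + 1 = 2.
Rows 3 and 2 are not orthogonal (dot product = 2 ≠ 0), so H is not a Hadamard matrix.

(1,1) entry = 4; (3,2) entry = 2.


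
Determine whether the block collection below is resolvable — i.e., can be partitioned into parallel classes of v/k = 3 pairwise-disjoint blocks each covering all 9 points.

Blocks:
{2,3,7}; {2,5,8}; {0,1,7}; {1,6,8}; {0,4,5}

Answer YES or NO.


v = 9, block size k = 3, number of blocks = 5.
For resolvability, blocks must partition into parallel classes of size v/k = 3.
Total blocks must therefore be a multiple of 3: 5 = 3·1 + 2 ⇒ not divisible ✗.
Resolvable? NO.

NO


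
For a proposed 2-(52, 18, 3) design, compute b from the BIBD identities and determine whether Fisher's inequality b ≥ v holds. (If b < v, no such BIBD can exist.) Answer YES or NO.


b = λv(v − 1)/(k(k − 1)) = 3·52·51/(18·17) = 7956/306 = 26.
Compare with v = 52: b < v, so Fisher's inequality fails.

NO


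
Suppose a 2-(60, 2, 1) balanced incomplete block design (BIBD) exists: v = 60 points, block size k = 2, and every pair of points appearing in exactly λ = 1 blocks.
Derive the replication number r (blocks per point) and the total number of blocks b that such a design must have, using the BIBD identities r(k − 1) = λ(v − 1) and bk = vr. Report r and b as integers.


Any 2-(v, k, λ) BIBD satisfies two necessary conditions:
  (i)  Each point sits in r blocks, and counting incidences through any fixed point gives r(k − 1) = λ(v − 1), so r = λ(v − 1)/(k − 1).
  (ii) Total incidences bk = vr, so b = vr/k.
Step 1: r = λ(v − 1)/(k − 1) = 1·(60 − 1)/(2 − 1) = 1·59/1 = 59/1 = 59.
Step 2: b = vr/k = 60·59/2 = 3540/2 = 1770.
Check integrality: r = 59 ∈ Z ✓, b = 1770 ∈ Z ✓.
(These identities are necessary conditions: they determine r and b for any design with these parameters, but do not by themselves prove that one exists.)

r = 59, b = 1770.


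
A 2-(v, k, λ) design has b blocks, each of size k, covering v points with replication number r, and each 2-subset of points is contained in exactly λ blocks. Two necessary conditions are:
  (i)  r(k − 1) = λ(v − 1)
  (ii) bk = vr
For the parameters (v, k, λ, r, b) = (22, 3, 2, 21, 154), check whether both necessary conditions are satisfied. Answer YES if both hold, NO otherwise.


Condition (i): r(k − 1) = 21·2 = 42; λ(v − 1) = 2·21 = 42. Match? YES.
Condition (ii): bk = 154·3 = 462; vr = 22·21 = 462. Match? YES.
Both conditions hold? YES.

YES


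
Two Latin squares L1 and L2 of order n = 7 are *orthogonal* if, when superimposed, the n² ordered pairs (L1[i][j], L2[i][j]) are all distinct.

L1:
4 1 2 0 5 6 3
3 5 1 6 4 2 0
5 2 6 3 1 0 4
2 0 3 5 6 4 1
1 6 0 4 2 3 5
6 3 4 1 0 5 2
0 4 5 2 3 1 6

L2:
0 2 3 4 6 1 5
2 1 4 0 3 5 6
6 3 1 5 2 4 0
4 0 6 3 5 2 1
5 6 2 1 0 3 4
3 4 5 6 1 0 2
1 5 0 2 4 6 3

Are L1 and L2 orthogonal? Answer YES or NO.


Form the n² = 49 superimposed pairs (L1[i][j], L2[i][j]), row by row (rows and columns indexed from 0):
row 0: (4,0) (1,2) (2,3) (0,4) (5,6) (6,1) (3,5)
row 1: (3,2) (5,1) (1,4) (6,0) (4,3) (2,5) (0,6)
row 2: (5,6) (2,3) (6,1) (3,5) (1,2) (0,4) (4,0)
row 3: (2,4) (0,0) (3,6) (5,3) (6,5) (4,2) (1,1)
row 4: (1,5) (6,6) (0,2) (4,1) (2,0) (3,3) (5,4)
row 5: (6,3) (3,4) (4,5) (1,6) (0,1) (5,0) (2,2)
row 6: (0,1) (4,5) (5,0) (2,2) (3,4) (1,6) (6,3)
Orthogonality requires all 49 pairs distinct.
But the pair (5,6) repeats: cell (0,4) has L1 = 5, L2 = 6, and cell (2,0) has L1 = 5, L2 = 6.
A repeated pair means some other pair never occurs (only 35 distinct pairs out of 49), so the squares are not orthogonal.
Conclusion: NO.

NO
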